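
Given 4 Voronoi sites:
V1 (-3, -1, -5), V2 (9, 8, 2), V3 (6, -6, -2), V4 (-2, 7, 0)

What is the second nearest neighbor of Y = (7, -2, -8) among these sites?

V1

Squared Euclidean distances:
|YV1|² = 100 + 1 + 9 = 110
|YV2|² = 4 + 100 + 100 = 204
|YV3|² = 1 + 16 + 36 = 53
|YV4|² = 81 + 81 + 64 = 226
Sorted ascending: V3, V1, V2, … — the second-nearest is V1.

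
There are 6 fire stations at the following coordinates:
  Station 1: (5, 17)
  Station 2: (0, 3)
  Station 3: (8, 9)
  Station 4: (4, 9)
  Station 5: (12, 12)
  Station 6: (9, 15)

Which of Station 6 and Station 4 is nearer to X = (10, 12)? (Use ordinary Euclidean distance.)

Compare squared distances:
d²(X, Station 6) = (10−9)² + (12−15)² = 1 + 9 = 10
d²(X, Station 4) = (10−4)² + (12−9)² = 36 + 9 = 45
10 < 45, so Station 6 is closer.

Station 6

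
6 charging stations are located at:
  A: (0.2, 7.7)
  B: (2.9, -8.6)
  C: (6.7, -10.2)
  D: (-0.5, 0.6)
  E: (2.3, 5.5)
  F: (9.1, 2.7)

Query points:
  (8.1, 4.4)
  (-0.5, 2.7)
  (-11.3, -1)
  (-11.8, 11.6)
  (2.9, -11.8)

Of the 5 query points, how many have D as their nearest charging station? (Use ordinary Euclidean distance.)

(8.1, 4.4) — d² to each: A:73.3, B:196.04, C:215.12, D:88.4, E:34.85, F:3.89 → nearest is F
(-0.5, 2.7) — d² to each: A:25.49, B:139.25, C:218.25, D:4.41, E:15.68, F:92.16 → nearest is D
(-11.3, -1) — d² to each: A:207.94, B:259.4, C:408.64, D:119.2, E:227.21, F:429.85 → nearest is D
(-11.8, 11.6) — d² to each: A:159.21, B:624.13, C:817.49, D:248.69, E:236.02, F:516.02 → nearest is A
(2.9, -11.8) — d² to each: A:387.54, B:10.24, C:17, D:165.32, E:299.65, F:248.69 → nearest is B
2 of the 5 points have D as nearest.

2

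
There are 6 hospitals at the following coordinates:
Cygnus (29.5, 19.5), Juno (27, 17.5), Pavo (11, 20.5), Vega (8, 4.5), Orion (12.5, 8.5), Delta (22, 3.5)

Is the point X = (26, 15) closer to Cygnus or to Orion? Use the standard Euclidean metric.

Compare squared distances:
d²(X, Cygnus) = (26−29.5)² + (15−19.5)² = 12.25 + 20.25 = 32.5
d²(X, Orion) = (26−12.5)² + (15−8.5)² = 182.25 + 42.25 = 224.5
32.5 < 224.5, so Cygnus is closer.

Cygnus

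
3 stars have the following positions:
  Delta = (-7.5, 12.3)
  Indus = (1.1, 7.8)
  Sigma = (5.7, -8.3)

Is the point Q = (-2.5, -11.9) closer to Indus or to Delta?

Indus

Compare squared distances:
d²(Q, Indus) = (-2.5−1.1)² + (-11.9−7.8)² = 12.96 + 388.09 = 401.05
d²(Q, Delta) = (-2.5−(-7.5))² + (-11.9−12.3)² = 25 + 585.64 = 610.64
401.05 < 610.64, so Indus is closer.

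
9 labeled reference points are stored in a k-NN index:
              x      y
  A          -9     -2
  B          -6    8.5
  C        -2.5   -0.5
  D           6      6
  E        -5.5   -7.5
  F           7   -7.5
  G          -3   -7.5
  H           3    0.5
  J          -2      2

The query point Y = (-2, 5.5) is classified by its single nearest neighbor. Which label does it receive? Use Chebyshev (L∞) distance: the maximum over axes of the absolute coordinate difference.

d(Y,A) = max(7, 7.5) = 7.5
d(Y,B) = max(4, 3) = 4
d(Y,C) = max(0.5, 6) = 6
d(Y,D) = max(8, 0.5) = 8
d(Y,E) = max(3.5, 13) = 13
d(Y,F) = max(9, 13) = 13
d(Y,G) = max(1, 13) = 13
d(Y,H) = max(5, 5) = 5
d(Y,J) = max(0, 3.5) = 3.5
The smallest is to J, so Y lies in the Voronoi region of J.

J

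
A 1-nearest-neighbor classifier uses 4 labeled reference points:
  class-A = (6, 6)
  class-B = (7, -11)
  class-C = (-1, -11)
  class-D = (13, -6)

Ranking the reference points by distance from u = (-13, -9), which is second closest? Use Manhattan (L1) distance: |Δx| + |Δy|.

class-B

d(u, class-A) = |-13−6| + |-9−6| = 19 + 15 = 34
d(u, class-B) = |-13−7| + |-9−(-11)| = 20 + 2 = 22
d(u, class-C) = |-13−(-1)| + |-9−(-11)| = 12 + 2 = 14
d(u, class-D) = |-13−13| + |-9−(-6)| = 26 + 3 = 29
Sorted ascending: class-C, class-B, class-D, … — the second-nearest is class-B.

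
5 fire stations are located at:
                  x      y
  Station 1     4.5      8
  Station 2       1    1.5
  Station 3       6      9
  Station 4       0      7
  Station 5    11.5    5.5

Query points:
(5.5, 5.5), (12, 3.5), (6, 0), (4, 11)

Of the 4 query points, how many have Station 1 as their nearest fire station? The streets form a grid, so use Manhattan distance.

(5.5, 5.5) — d to each: Station 1:3.5, Station 2:8.5, Station 3:4, Station 4:7, Station 5:6 → nearest is Station 1
(12, 3.5) — d to each: Station 1:12, Station 2:13, Station 3:11.5, Station 4:15.5, Station 5:2.5 → nearest is Station 5
(6, 0) — d to each: Station 1:9.5, Station 2:6.5, Station 3:9, Station 4:13, Station 5:11 → nearest is Station 2
(4, 11) — d to each: Station 1:3.5, Station 2:12.5, Station 3:4, Station 4:8, Station 5:13 → nearest is Station 1
2 of the 4 points have Station 1 as nearest.

2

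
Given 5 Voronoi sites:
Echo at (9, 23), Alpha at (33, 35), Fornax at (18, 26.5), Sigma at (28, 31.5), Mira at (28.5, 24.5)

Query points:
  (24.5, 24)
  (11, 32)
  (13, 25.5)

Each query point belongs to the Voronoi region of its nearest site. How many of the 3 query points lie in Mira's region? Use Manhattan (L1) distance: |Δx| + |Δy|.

1

(24.5, 24) — d to each: Echo:16.5, Alpha:19.5, Fornax:9, Sigma:11, Mira:4.5 → nearest is Mira
(11, 32) — d to each: Echo:11, Alpha:25, Fornax:12.5, Sigma:17.5, Mira:25 → nearest is Echo
(13, 25.5) — d to each: Echo:6.5, Alpha:29.5, Fornax:6, Sigma:21, Mira:16.5 → nearest is Fornax
1 of the 3 points has Mira as nearest.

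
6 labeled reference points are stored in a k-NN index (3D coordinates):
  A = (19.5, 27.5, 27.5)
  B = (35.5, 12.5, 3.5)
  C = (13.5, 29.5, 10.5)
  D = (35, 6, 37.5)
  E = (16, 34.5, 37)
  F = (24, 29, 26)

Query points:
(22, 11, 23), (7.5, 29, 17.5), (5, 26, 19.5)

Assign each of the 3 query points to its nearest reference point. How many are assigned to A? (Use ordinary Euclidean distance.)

1

(22, 11, 23) — d² to each: A:298.75, B:564.75, C:570.75, D:404.25, E:784.25, F:337 → nearest is A
(7.5, 29, 17.5) — d² to each: A:246.25, B:1252.25, C:85.25, D:1685.25, E:482.75, F:344.5 → nearest is C
(5, 26, 19.5) — d² to each: A:276.5, B:1368.5, C:165.5, D:1624, E:499.5, F:412.25 → nearest is C
1 of the 3 points has A as nearest.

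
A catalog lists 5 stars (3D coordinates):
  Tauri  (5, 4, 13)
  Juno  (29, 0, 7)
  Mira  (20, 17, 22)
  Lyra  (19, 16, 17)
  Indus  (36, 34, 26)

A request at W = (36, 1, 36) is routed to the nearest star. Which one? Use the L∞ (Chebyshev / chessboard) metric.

Mira

d(W, Tauri) = max(31, 3, 23) = 31
d(W, Juno) = max(7, 1, 29) = 29
d(W, Mira) = max(16, 16, 14) = 16
d(W, Lyra) = max(17, 15, 19) = 19
d(W, Indus) = max(0, 33, 10) = 33
The smallest is to Mira, so W lies in the Voronoi region of Mira.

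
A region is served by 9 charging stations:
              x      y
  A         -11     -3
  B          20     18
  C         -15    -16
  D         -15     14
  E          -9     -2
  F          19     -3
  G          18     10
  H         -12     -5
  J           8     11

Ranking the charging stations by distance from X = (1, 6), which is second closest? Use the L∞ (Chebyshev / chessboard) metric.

E

d(X,A) = max(12, 9) = 12
d(X,B) = max(19, 12) = 19
d(X,C) = max(16, 22) = 22
d(X,D) = max(16, 8) = 16
d(X,E) = max(10, 8) = 10
d(X,F) = max(18, 9) = 18
d(X,G) = max(17, 4) = 17
d(X,H) = max(13, 11) = 13
d(X,J) = max(7, 5) = 7
Sorted ascending: J, E, A, … — the second-nearest is E.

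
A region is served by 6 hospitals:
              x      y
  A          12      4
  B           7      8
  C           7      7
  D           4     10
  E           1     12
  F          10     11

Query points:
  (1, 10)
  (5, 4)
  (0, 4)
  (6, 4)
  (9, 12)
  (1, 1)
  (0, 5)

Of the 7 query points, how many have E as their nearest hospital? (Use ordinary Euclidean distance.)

(1, 10) — d² to each: A:157, B:40, C:45, D:9, E:4, F:82 → nearest is E
(5, 4) — d² to each: A:49, B:20, C:13, D:37, E:80, F:74 → nearest is C
(0, 4) — d² to each: A:144, B:65, C:58, D:52, E:65, F:149 → nearest is D
(6, 4) — d² to each: A:36, B:17, C:10, D:40, E:89, F:65 → nearest is C
(9, 12) — d² to each: A:73, B:20, C:29, D:29, E:64, F:2 → nearest is F
(1, 1) — d² to each: A:130, B:85, C:72, D:90, E:121, F:181 → nearest is C
(0, 5) — d² to each: A:145, B:58, C:53, D:41, E:50, F:136 → nearest is D
1 of the 7 points has E as nearest.

1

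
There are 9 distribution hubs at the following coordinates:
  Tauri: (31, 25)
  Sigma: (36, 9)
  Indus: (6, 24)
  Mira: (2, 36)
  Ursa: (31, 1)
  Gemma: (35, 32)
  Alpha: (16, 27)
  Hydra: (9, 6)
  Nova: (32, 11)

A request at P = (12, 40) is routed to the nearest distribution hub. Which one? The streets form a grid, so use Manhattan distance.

Mira

d(P, Tauri) = 19 + 15 = 34
d(P, Sigma) = 24 + 31 = 55
d(P, Indus) = 6 + 16 = 22
d(P, Mira) = 10 + 4 = 14
d(P, Ursa) = 19 + 39 = 58
d(P, Gemma) = 23 + 8 = 31
d(P, Alpha) = 4 + 13 = 17
d(P, Hydra) = 3 + 34 = 37
d(P, Nova) = 20 + 29 = 49
The smallest is to Mira, so P lies in the Voronoi region of Mira.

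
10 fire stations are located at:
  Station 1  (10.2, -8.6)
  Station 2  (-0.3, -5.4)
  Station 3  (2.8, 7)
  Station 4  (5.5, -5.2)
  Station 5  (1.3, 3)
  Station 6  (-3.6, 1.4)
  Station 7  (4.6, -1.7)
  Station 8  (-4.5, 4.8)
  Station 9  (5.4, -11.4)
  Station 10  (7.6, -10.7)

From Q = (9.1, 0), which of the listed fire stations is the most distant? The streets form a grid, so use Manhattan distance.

d(Q, Station 1) = 1.1 + 8.6 = 9.7
d(Q, Station 2) = 9.4 + 5.4 = 14.8
d(Q, Station 3) = 6.3 + 7 = 13.3
d(Q, Station 4) = 3.6 + 5.2 = 8.8
d(Q, Station 5) = 7.8 + 3 = 10.8
d(Q, Station 6) = 12.7 + 1.4 = 14.1
d(Q, Station 7) = 4.5 + 1.7 = 6.2
d(Q, Station 8) = 13.6 + 4.8 = 18.4
d(Q, Station 9) = 3.7 + 11.4 = 15.1
d(Q, Station 10) = 1.5 + 10.7 = 12.2
The largest is to Station 8.

Station 8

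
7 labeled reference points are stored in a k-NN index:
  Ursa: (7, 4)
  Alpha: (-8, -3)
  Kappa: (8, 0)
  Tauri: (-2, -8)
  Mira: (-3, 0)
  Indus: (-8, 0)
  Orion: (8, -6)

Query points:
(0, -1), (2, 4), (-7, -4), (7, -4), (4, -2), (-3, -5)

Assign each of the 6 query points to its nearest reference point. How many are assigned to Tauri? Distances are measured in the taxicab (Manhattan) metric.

(0, -1) — d to each: Ursa:12, Alpha:10, Kappa:9, Tauri:9, Mira:4, Indus:9, Orion:13 → nearest is Mira
(2, 4) — d to each: Ursa:5, Alpha:17, Kappa:10, Tauri:16, Mira:9, Indus:14, Orion:16 → nearest is Ursa
(-7, -4) — d to each: Ursa:22, Alpha:2, Kappa:19, Tauri:9, Mira:8, Indus:5, Orion:17 → nearest is Alpha
(7, -4) — d to each: Ursa:8, Alpha:16, Kappa:5, Tauri:13, Mira:14, Indus:19, Orion:3 → nearest is Orion
(4, -2) — d to each: Ursa:9, Alpha:13, Kappa:6, Tauri:12, Mira:9, Indus:14, Orion:8 → nearest is Kappa
(-3, -5) — d to each: Ursa:19, Alpha:7, Kappa:16, Tauri:4, Mira:5, Indus:10, Orion:12 → nearest is Tauri
1 of the 6 points has Tauri as nearest.

1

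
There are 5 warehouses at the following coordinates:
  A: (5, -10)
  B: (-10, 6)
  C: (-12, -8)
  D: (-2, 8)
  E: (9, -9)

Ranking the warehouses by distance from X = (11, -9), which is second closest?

Squared Euclidean distances:
|XA|² = (11−5)² + (-9−(-10))² = 36 + 1 = 37
|XB|² = (11−(-10))² + (-9−6)² = 441 + 225 = 666
|XC|² = (11−(-12))² + (-9−(-8))² = 529 + 1 = 530
|XD|² = (11−(-2))² + (-9−8)² = 169 + 289 = 458
|XE|² = (11−9)² + (-9−(-9))² = 4 + 0 = 4
Sorted ascending: E, A, D, … — the second-nearest is A.

A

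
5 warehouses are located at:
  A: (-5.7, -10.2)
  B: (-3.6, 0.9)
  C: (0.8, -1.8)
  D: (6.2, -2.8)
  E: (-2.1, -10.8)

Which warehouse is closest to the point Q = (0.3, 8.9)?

B

Since √ is increasing, it suffices to compare squared distances:
|QA|² = (0.3−(-5.7))² + (8.9−(-10.2))² = 36 + 364.81 = 400.81
|QB|² = (0.3−(-3.6))² + (8.9−0.9)² = 15.21 + 64 = 79.21
|QC|² = (0.3−0.8)² + (8.9−(-1.8))² = 0.25 + 114.49 = 114.74
|QD|² = (0.3−6.2)² + (8.9−(-2.8))² = 34.81 + 136.89 = 171.7
|QE|² = (0.3−(-2.1))² + (8.9−(-10.8))² = 5.76 + 388.09 = 393.85
B is nearest.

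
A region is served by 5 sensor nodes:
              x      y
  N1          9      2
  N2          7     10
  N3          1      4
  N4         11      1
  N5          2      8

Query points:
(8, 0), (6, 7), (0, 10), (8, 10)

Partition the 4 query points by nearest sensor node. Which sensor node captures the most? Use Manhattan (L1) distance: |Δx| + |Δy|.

N2

(8, 0) — d to each: N1:3, N2:11, N3:11, N4:4, N5:14 → nearest is N1
(6, 7) — d to each: N1:8, N2:4, N3:8, N4:11, N5:5 → nearest is N2
(0, 10) — d to each: N1:17, N2:7, N3:7, N4:20, N5:4 → nearest is N5
(8, 10) — d to each: N1:9, N2:1, N3:13, N4:12, N5:8 → nearest is N2
Tally — N1:1, N2:2, N5:1. N2 captures the most (2).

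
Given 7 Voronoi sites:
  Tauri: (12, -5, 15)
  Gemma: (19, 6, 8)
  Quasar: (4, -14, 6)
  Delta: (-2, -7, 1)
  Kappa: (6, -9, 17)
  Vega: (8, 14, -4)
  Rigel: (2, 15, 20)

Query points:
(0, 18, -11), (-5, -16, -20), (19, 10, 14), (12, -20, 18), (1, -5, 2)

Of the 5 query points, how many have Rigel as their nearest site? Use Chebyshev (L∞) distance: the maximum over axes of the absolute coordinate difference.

0

(0, 18, -11) — d to each: Tauri:26, Gemma:19, Quasar:32, Delta:25, Kappa:28, Vega:8, Rigel:31 → nearest is Vega
(-5, -16, -20) — d to each: Tauri:35, Gemma:28, Quasar:26, Delta:21, Kappa:37, Vega:30, Rigel:40 → nearest is Delta
(19, 10, 14) — d to each: Tauri:15, Gemma:6, Quasar:24, Delta:21, Kappa:19, Vega:18, Rigel:17 → nearest is Gemma
(12, -20, 18) — d to each: Tauri:15, Gemma:26, Quasar:12, Delta:17, Kappa:11, Vega:34, Rigel:35 → nearest is Kappa
(1, -5, 2) — d to each: Tauri:13, Gemma:18, Quasar:9, Delta:3, Kappa:15, Vega:19, Rigel:20 → nearest is Delta
0 of the 5 points have Rigel as nearest.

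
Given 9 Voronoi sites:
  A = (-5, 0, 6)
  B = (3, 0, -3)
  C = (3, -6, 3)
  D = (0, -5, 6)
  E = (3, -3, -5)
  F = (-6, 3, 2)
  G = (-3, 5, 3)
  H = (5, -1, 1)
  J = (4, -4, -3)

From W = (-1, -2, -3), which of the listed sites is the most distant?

A

Since √ is increasing, it suffices to compare squared distances:
|WA|² = 16 + 4 + 81 = 101
|WB|² = 16 + 4 + 0 = 20
|WC|² = 16 + 16 + 36 = 68
|WD|² = 1 + 9 + 81 = 91
|WE|² = 16 + 1 + 4 = 21
|WF|² = 25 + 25 + 25 = 75
|WG|² = 4 + 49 + 36 = 89
|WH|² = 36 + 1 + 16 = 53
|WJ|² = 25 + 4 + 0 = 29
The largest is to A.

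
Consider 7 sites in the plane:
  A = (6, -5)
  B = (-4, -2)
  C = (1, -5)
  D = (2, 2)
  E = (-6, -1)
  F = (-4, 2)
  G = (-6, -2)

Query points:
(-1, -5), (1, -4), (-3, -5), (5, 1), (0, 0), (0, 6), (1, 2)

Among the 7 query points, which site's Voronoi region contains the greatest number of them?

(-1, -5) — d² to each: A:49, B:18, C:4, D:58, E:41, F:58, G:34 → nearest is C
(1, -4) — d² to each: A:26, B:29, C:1, D:37, E:58, F:61, G:53 → nearest is C
(-3, -5) — d² to each: A:81, B:10, C:16, D:74, E:25, F:50, G:18 → nearest is B
(5, 1) — d² to each: A:37, B:90, C:52, D:10, E:125, F:82, G:130 → nearest is D
(0, 0) — d² to each: A:61, B:20, C:26, D:8, E:37, F:20, G:40 → nearest is D
(0, 6) — d² to each: A:157, B:80, C:122, D:20, E:85, F:32, G:100 → nearest is D
(1, 2) — d² to each: A:74, B:41, C:49, D:1, E:58, F:25, G:65 → nearest is D
Tally — B:1, C:2, D:4. D captures the most (4).

D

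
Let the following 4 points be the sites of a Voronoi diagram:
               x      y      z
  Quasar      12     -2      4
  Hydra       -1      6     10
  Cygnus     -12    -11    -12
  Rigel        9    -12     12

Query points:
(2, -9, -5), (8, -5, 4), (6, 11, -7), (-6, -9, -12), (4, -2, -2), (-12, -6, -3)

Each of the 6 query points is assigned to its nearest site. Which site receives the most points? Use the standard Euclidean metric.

Quasar

(2, -9, -5) — d² to each: Quasar:230, Hydra:459, Cygnus:249, Rigel:347 → nearest is Quasar
(8, -5, 4) — d² to each: Quasar:25, Hydra:238, Cygnus:692, Rigel:114 → nearest is Quasar
(6, 11, -7) — d² to each: Quasar:326, Hydra:363, Cygnus:833, Rigel:899 → nearest is Quasar
(-6, -9, -12) — d² to each: Quasar:629, Hydra:734, Cygnus:40, Rigel:810 → nearest is Cygnus
(4, -2, -2) — d² to each: Quasar:100, Hydra:233, Cygnus:437, Rigel:321 → nearest is Quasar
(-12, -6, -3) — d² to each: Quasar:641, Hydra:434, Cygnus:106, Rigel:702 → nearest is Cygnus
Tally — Quasar:4, Cygnus:2. Quasar captures the most (4).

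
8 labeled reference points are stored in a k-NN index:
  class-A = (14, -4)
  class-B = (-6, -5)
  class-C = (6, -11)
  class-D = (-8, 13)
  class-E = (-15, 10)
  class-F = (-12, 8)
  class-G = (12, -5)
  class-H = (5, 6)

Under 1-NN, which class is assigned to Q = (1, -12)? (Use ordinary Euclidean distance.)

class-C

Squared Euclidean distances:
d²(Q, class-A) = (1−14)² + (-12−(-4))² = 169 + 64 = 233
d²(Q, class-B) = (1−(-6))² + (-12−(-5))² = 49 + 49 = 98
d²(Q, class-C) = (1−6)² + (-12−(-11))² = 25 + 1 = 26
d²(Q, class-D) = (1−(-8))² + (-12−13)² = 81 + 625 = 706
d²(Q, class-E) = (1−(-15))² + (-12−10)² = 256 + 484 = 740
d²(Q, class-F) = (1−(-12))² + (-12−8)² = 169 + 400 = 569
d²(Q, class-G) = (1−12)² + (-12−(-5))² = 121 + 49 = 170
d²(Q, class-H) = (1−5)² + (-12−6)² = 16 + 324 = 340
Minimum is at class-C.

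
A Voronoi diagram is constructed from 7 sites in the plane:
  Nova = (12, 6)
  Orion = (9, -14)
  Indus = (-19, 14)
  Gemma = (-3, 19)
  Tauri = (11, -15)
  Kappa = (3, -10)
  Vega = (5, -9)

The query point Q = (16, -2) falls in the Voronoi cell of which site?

Compare squared distances (the ordering matches that of the actual distances):
d²(Q, Nova) = 16 + 64 = 80
d²(Q, Orion) = 49 + 144 = 193
d²(Q, Indus) = 1225 + 256 = 1481
d²(Q, Gemma) = 361 + 441 = 802
d²(Q, Tauri) = 25 + 169 = 194
d²(Q, Kappa) = 169 + 64 = 233
d²(Q, Vega) = 121 + 49 = 170
Minimum is at Nova.

Nova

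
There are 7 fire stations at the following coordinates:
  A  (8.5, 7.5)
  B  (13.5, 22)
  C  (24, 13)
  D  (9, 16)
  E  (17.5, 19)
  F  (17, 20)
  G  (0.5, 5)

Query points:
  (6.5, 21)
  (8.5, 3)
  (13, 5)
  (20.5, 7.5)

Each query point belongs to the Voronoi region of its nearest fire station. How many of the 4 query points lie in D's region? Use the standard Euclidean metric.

1

(6.5, 21) — d² to each: A:186.25, B:50, C:370.25, D:31.25, E:125, F:111.25, G:292 → nearest is D
(8.5, 3) — d² to each: A:20.25, B:386, C:340.25, D:169.25, E:337, F:361.25, G:68 → nearest is A
(13, 5) — d² to each: A:26.5, B:289.25, C:185, D:137, E:216.25, F:241, G:156.25 → nearest is A
(20.5, 7.5) — d² to each: A:144, B:259.25, C:42.5, D:204.5, E:141.25, F:168.5, G:406.25 → nearest is C
1 of the 4 points has D as nearest.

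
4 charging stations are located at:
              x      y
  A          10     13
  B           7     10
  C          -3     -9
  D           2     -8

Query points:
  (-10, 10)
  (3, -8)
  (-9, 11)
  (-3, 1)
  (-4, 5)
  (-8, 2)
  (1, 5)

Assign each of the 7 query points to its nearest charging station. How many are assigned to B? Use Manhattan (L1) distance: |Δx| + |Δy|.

(-10, 10) — d to each: A:23, B:17, C:26, D:30 → nearest is B
(3, -8) — d to each: A:28, B:22, C:7, D:1 → nearest is D
(-9, 11) — d to each: A:21, B:17, C:26, D:30 → nearest is B
(-3, 1) — d to each: A:25, B:19, C:10, D:14 → nearest is C
(-4, 5) — d to each: A:22, B:16, C:15, D:19 → nearest is C
(-8, 2) — d to each: A:29, B:23, C:16, D:20 → nearest is C
(1, 5) — d to each: A:17, B:11, C:18, D:14 → nearest is B
3 of the 7 points have B as nearest.

3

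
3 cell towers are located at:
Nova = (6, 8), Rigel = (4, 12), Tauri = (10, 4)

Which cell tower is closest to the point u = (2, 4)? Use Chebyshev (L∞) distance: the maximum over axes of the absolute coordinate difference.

Nova

d(u, Nova) = max(4, 4) = 4
d(u, Rigel) = max(2, 8) = 8
d(u, Tauri) = max(8, 0) = 8
Minimum is at Nova.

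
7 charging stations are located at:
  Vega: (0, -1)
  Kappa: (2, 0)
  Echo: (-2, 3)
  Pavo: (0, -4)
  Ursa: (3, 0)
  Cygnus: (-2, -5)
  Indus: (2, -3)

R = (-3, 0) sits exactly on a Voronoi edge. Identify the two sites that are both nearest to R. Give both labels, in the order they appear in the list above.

Squared distances from R to each site:
d²(R, Vega) = 9 + 1 = 10
d²(R, Kappa) = 25 + 0 = 25
d²(R, Echo) = 1 + 9 = 10
d²(R, Pavo) = 9 + 16 = 25
d²(R, Ursa) = 36 + 0 = 36
d²(R, Cygnus) = 1 + 25 = 26
d²(R, Indus) = 25 + 9 = 34
R is equidistant from Vega and Echo (both at squared distance 10), and every other site is strictly farther — so R lies on the Vega–Echo Voronoi edge.

Vega and Echo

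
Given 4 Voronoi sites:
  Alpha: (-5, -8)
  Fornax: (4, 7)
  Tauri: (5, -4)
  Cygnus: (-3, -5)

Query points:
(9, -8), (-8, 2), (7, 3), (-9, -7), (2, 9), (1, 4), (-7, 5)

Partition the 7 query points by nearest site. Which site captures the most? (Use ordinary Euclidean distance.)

Fornax

(9, -8) — d² to each: Alpha:196, Fornax:250, Tauri:32, Cygnus:153 → nearest is Tauri
(-8, 2) — d² to each: Alpha:109, Fornax:169, Tauri:205, Cygnus:74 → nearest is Cygnus
(7, 3) — d² to each: Alpha:265, Fornax:25, Tauri:53, Cygnus:164 → nearest is Fornax
(-9, -7) — d² to each: Alpha:17, Fornax:365, Tauri:205, Cygnus:40 → nearest is Alpha
(2, 9) — d² to each: Alpha:338, Fornax:8, Tauri:178, Cygnus:221 → nearest is Fornax
(1, 4) — d² to each: Alpha:180, Fornax:18, Tauri:80, Cygnus:97 → nearest is Fornax
(-7, 5) — d² to each: Alpha:173, Fornax:125, Tauri:225, Cygnus:116 → nearest is Cygnus
Tally — Alpha:1, Fornax:3, Tauri:1, Cygnus:2. Fornax captures the most (3).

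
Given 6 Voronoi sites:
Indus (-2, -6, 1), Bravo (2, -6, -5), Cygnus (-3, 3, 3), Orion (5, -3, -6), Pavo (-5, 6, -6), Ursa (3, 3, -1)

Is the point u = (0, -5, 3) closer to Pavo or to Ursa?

Ursa

Compare squared distances:
d²(u, Pavo) = (0−(-5))² + (-5−6)² + (3−(-6))² = 25 + 121 + 81 = 227
d²(u, Ursa) = (0−3)² + (-5−3)² + (3−(-1))² = 9 + 64 + 16 = 89
227 > 89, so Ursa is closer.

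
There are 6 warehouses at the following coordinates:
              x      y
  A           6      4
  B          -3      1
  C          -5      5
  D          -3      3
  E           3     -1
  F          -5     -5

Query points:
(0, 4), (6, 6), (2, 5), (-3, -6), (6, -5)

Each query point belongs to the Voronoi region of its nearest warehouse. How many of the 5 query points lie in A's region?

2

(0, 4) — d² to each: A:36, B:18, C:26, D:10, E:34, F:106 → nearest is D
(6, 6) — d² to each: A:4, B:106, C:122, D:90, E:58, F:242 → nearest is A
(2, 5) — d² to each: A:17, B:41, C:49, D:29, E:37, F:149 → nearest is A
(-3, -6) — d² to each: A:181, B:49, C:125, D:81, E:61, F:5 → nearest is F
(6, -5) — d² to each: A:81, B:117, C:221, D:145, E:25, F:121 → nearest is E
2 of the 5 points have A as nearest.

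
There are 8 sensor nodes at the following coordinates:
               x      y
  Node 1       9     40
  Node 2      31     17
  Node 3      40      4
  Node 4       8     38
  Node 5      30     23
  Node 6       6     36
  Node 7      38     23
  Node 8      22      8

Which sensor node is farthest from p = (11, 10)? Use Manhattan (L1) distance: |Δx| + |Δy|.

d(p, Node 1) = |11−9| + |10−40| = 2 + 30 = 32
d(p, Node 2) = |11−31| + |10−17| = 20 + 7 = 27
d(p, Node 3) = |11−40| + |10−4| = 29 + 6 = 35
d(p, Node 4) = |11−8| + |10−38| = 3 + 28 = 31
d(p, Node 5) = |11−30| + |10−23| = 19 + 13 = 32
d(p, Node 6) = |11−6| + |10−36| = 5 + 26 = 31
d(p, Node 7) = |11−38| + |10−23| = 27 + 13 = 40
d(p, Node 8) = |11−22| + |10−8| = 11 + 2 = 13
The largest is to Node 7.

Node 7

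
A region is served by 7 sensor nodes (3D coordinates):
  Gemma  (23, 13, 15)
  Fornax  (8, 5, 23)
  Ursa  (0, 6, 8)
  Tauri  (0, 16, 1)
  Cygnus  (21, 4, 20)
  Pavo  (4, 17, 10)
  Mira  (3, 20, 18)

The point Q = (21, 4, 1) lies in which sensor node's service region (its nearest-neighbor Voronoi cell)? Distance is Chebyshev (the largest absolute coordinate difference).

d(Q, Gemma) = max(2, 9, 14) = 14
d(Q, Fornax) = max(13, 1, 22) = 22
d(Q, Ursa) = max(21, 2, 7) = 21
d(Q, Tauri) = max(21, 12, 0) = 21
d(Q, Cygnus) = max(0, 0, 19) = 19
d(Q, Pavo) = max(17, 13, 9) = 17
d(Q, Mira) = max(18, 16, 17) = 18
The smallest is to Gemma, so Q lies in the Voronoi region of Gemma.

Gemma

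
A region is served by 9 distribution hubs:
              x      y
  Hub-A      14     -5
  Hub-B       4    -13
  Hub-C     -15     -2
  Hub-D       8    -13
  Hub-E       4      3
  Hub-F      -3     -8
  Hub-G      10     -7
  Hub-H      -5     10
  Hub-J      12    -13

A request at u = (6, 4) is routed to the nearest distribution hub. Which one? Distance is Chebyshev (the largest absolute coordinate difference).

Hub-E

d(u, Hub-A) = max(8, 9) = 9
d(u, Hub-B) = max(2, 17) = 17
d(u, Hub-C) = max(21, 6) = 21
d(u, Hub-D) = max(2, 17) = 17
d(u, Hub-E) = max(2, 1) = 2
d(u, Hub-F) = max(9, 12) = 12
d(u, Hub-G) = max(4, 11) = 11
d(u, Hub-H) = max(11, 6) = 11
d(u, Hub-J) = max(6, 17) = 17
The smallest is to Hub-E, so u lies in the Voronoi region of Hub-E.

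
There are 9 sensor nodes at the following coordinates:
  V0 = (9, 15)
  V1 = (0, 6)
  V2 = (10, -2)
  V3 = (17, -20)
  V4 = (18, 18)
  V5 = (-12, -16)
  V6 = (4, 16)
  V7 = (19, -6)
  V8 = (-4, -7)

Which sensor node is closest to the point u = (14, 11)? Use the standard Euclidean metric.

Squared Euclidean distances:
|uV0|² = (14−9)² + (11−15)² = 25 + 16 = 41
|uV1|² = (14−0)² + (11−6)² = 196 + 25 = 221
|uV2|² = (14−10)² + (11−(-2))² = 16 + 169 = 185
|uV3|² = (14−17)² + (11−(-20))² = 9 + 961 = 970
|uV4|² = (14−18)² + (11−18)² = 16 + 49 = 65
|uV5|² = (14−(-12))² + (11−(-16))² = 676 + 729 = 1405
|uV6|² = (14−4)² + (11−16)² = 100 + 25 = 125
|uV7|² = (14−19)² + (11−(-6))² = 25 + 289 = 314
|uV8|² = (14−(-4))² + (11−(-7))² = 324 + 324 = 648
The smallest is to V0, so u lies in the Voronoi region of V0.

V0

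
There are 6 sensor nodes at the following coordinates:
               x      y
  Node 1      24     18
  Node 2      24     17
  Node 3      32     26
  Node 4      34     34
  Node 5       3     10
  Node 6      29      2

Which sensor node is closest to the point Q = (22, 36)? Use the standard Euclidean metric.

Node 4

Since √ is increasing, it suffices to compare squared distances:
d²(Q, Node 1) = (22−24)² + (36−18)² = 4 + 324 = 328
d²(Q, Node 2) = (22−24)² + (36−17)² = 4 + 361 = 365
d²(Q, Node 3) = (22−32)² + (36−26)² = 100 + 100 = 200
d²(Q, Node 4) = (22−34)² + (36−34)² = 144 + 4 = 148
d²(Q, Node 5) = (22−3)² + (36−10)² = 361 + 676 = 1037
d²(Q, Node 6) = (22−29)² + (36−2)² = 49 + 1156 = 1205
The smallest is to Node 4, so Q lies in the Voronoi region of Node 4.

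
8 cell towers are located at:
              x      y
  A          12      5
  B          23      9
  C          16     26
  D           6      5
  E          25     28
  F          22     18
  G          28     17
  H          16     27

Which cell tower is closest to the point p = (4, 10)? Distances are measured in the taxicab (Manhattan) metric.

d(p,A) = 8 + 5 = 13
d(p,B) = 19 + 1 = 20
d(p,C) = 12 + 16 = 28
d(p,D) = 2 + 5 = 7
d(p,E) = 21 + 18 = 39
d(p,F) = 18 + 8 = 26
d(p,G) = 24 + 7 = 31
d(p,H) = 12 + 17 = 29
D is nearest.

D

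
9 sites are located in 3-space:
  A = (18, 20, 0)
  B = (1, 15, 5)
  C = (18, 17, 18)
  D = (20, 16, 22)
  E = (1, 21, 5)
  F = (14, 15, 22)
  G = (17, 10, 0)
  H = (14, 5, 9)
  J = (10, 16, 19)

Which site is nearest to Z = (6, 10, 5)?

B

Squared Euclidean distances:
|ZA|² = 144 + 100 + 25 = 269
|ZB|² = 25 + 25 + 0 = 50
|ZC|² = 144 + 49 + 169 = 362
|ZD|² = 196 + 36 + 289 = 521
|ZE|² = 25 + 121 + 0 = 146
|ZF|² = 64 + 25 + 289 = 378
|ZG|² = 121 + 0 + 25 = 146
|ZH|² = 64 + 25 + 16 = 105
|ZJ|² = 16 + 36 + 196 = 248
B is nearest.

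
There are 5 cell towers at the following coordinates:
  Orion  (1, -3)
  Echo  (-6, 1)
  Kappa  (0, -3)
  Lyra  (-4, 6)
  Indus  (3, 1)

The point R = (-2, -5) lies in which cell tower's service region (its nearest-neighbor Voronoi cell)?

Since √ is increasing, it suffices to compare squared distances:
d²(R, Orion) = (-2−1)² + (-5−(-3))² = 9 + 4 = 13
d²(R, Echo) = (-2−(-6))² + (-5−1)² = 16 + 36 = 52
d²(R, Kappa) = (-2−0)² + (-5−(-3))² = 4 + 4 = 8
d²(R, Lyra) = (-2−(-4))² + (-5−6)² = 4 + 121 = 125
d²(R, Indus) = (-2−3)² + (-5−1)² = 25 + 36 = 61
Minimum is at Kappa.

Kappa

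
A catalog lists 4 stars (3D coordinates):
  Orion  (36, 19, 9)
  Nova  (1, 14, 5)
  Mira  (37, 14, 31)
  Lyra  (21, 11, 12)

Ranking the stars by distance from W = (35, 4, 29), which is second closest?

Lyra

Since √ is increasing, it suffices to compare squared distances:
d²(W, Orion) = (35−36)² + (4−19)² + (29−9)² = 1 + 225 + 400 = 626
d²(W, Nova) = (35−1)² + (4−14)² + (29−5)² = 1156 + 100 + 576 = 1832
d²(W, Mira) = (35−37)² + (4−14)² + (29−31)² = 4 + 100 + 4 = 108
d²(W, Lyra) = (35−21)² + (4−11)² + (29−12)² = 196 + 49 + 289 = 534
Sorted ascending: Mira, Lyra, Orion, … — the second-nearest is Lyra.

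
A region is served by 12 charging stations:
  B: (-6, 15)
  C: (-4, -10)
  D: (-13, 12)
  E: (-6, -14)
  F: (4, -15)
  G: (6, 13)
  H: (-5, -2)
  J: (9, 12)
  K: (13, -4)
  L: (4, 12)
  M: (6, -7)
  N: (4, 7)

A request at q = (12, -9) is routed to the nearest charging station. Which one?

K

Since √ is increasing, it suffices to compare squared distances:
|qB|² = 324 + 576 = 900
|qC|² = 256 + 1 = 257
|qD|² = 625 + 441 = 1066
|qE|² = 324 + 25 = 349
|qF|² = 64 + 36 = 100
|qG|² = 36 + 484 = 520
|qH|² = 289 + 49 = 338
|qJ|² = 9 + 441 = 450
|qK|² = 1 + 25 = 26
|qL|² = 64 + 441 = 505
|qM|² = 36 + 4 = 40
|qN|² = 64 + 256 = 320
Minimum is at K.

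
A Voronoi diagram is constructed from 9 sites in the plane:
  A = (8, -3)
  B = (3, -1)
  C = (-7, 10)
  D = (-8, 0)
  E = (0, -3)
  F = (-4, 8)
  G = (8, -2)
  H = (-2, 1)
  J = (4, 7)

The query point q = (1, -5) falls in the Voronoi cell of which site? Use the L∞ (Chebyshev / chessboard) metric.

d(q,A) = max(7, 2) = 7
d(q,B) = max(2, 4) = 4
d(q,C) = max(8, 15) = 15
d(q,D) = max(9, 5) = 9
d(q,E) = max(1, 2) = 2
d(q,F) = max(5, 13) = 13
d(q,G) = max(7, 3) = 7
d(q,H) = max(3, 6) = 6
d(q,J) = max(3, 12) = 12
E is nearest.

E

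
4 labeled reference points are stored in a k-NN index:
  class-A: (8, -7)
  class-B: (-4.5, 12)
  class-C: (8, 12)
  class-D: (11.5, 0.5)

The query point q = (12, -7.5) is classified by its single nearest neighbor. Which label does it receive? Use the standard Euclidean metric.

class-A

Squared Euclidean distances:
d²(q, class-A) = (12−8)² + (-7.5−(-7))² = 16 + 0.25 = 16.25
d²(q, class-B) = (12−(-4.5))² + (-7.5−12)² = 272.25 + 380.25 = 652.5
d²(q, class-C) = (12−8)² + (-7.5−12)² = 16 + 380.25 = 396.25
d²(q, class-D) = (12−11.5)² + (-7.5−0.5)² = 0.25 + 64 = 64.25
The smallest is to class-A, so q lies in the Voronoi region of class-A.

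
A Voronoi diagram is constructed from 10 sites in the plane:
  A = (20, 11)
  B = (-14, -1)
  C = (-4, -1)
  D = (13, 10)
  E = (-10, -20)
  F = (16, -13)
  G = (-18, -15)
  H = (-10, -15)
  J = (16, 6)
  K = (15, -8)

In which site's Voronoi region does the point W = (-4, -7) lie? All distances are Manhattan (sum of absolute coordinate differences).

d(W,A) = |-4−20| + |-7−11| = 24 + 18 = 42
d(W,B) = |-4−(-14)| + |-7−(-1)| = 10 + 6 = 16
d(W,C) = |-4−(-4)| + |-7−(-1)| = 0 + 6 = 6
d(W,D) = |-4−13| + |-7−10| = 17 + 17 = 34
d(W,E) = |-4−(-10)| + |-7−(-20)| = 6 + 13 = 19
d(W,F) = |-4−16| + |-7−(-13)| = 20 + 6 = 26
d(W,G) = |-4−(-18)| + |-7−(-15)| = 14 + 8 = 22
d(W,H) = |-4−(-10)| + |-7−(-15)| = 6 + 8 = 14
d(W,J) = |-4−16| + |-7−6| = 20 + 13 = 33
d(W,K) = |-4−15| + |-7−(-8)| = 19 + 1 = 20
C is nearest.

C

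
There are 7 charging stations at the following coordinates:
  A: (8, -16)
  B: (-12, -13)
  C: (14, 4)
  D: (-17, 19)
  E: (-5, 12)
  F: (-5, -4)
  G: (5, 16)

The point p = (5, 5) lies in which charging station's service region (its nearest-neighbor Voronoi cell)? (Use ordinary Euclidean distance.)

Compare squared distances (the ordering matches that of the actual distances):
|pA|² = 9 + 441 = 450
|pB|² = 289 + 324 = 613
|pC|² = 81 + 1 = 82
|pD|² = 484 + 196 = 680
|pE|² = 100 + 49 = 149
|pF|² = 100 + 81 = 181
|pG|² = 0 + 121 = 121
C is nearest.

C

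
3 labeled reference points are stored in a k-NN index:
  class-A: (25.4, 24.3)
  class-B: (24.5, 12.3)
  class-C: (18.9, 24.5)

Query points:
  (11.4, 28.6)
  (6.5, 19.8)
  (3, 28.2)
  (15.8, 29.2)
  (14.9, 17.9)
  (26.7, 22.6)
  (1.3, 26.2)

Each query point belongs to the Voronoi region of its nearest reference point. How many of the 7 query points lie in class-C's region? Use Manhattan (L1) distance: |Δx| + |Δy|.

(11.4, 28.6) — d to each: class-A:18.3, class-B:29.4, class-C:11.6 → nearest is class-C
(6.5, 19.8) — d to each: class-A:23.4, class-B:25.5, class-C:17.1 → nearest is class-C
(3, 28.2) — d to each: class-A:26.3, class-B:37.4, class-C:19.6 → nearest is class-C
(15.8, 29.2) — d to each: class-A:14.5, class-B:25.6, class-C:7.8 → nearest is class-C
(14.9, 17.9) — d to each: class-A:16.9, class-B:15.2, class-C:10.6 → nearest is class-C
(26.7, 22.6) — d to each: class-A:3, class-B:12.5, class-C:9.7 → nearest is class-A
(1.3, 26.2) — d to each: class-A:26, class-B:37.1, class-C:19.3 → nearest is class-C
6 of the 7 points have class-C as nearest.

6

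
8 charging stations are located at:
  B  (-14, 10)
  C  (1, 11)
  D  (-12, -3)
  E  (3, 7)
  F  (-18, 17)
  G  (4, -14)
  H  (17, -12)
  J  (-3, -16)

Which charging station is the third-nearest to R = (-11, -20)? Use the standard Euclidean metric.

D

Compare squared distances (the ordering matches that of the actual distances):
|RB|² = 9 + 900 = 909
|RC|² = 144 + 961 = 1105
|RD|² = 1 + 289 = 290
|RE|² = 196 + 729 = 925
|RF|² = 49 + 1369 = 1418
|RG|² = 225 + 36 = 261
|RH|² = 784 + 64 = 848
|RJ|² = 64 + 16 = 80
Sorted ascending: J, G, D, H, … — the third-nearest is D.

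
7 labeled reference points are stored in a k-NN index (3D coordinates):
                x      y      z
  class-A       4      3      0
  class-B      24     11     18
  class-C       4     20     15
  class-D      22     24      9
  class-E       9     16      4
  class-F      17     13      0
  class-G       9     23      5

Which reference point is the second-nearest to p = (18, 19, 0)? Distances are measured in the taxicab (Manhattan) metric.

class-E

d(p, class-A) = |18−4| + |19−3| + |0−0| = 14 + 16 + 0 = 30
d(p, class-B) = |18−24| + |19−11| + |0−18| = 6 + 8 + 18 = 32
d(p, class-C) = |18−4| + |19−20| + |0−15| = 14 + 1 + 15 = 30
d(p, class-D) = |18−22| + |19−24| + |0−9| = 4 + 5 + 9 = 18
d(p, class-E) = |18−9| + |19−16| + |0−4| = 9 + 3 + 4 = 16
d(p, class-F) = |18−17| + |19−13| + |0−0| = 1 + 6 + 0 = 7
d(p, class-G) = |18−9| + |19−23| + |0−5| = 9 + 4 + 5 = 18
Sorted ascending: class-F, class-E, class-D, … — the second-nearest is class-E.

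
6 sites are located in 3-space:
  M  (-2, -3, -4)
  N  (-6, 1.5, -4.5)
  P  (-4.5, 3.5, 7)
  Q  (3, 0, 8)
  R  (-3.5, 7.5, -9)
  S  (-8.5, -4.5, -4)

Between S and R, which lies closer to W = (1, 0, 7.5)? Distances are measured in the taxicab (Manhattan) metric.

d(W,S) = |1−(-8.5)| + |0−(-4.5)| + |7.5−(-4)| = 9.5 + 4.5 + 11.5 = 25.5
d(W,R) = |1−(-3.5)| + |0−7.5| + |7.5−(-9)| = 4.5 + 7.5 + 16.5 = 28.5
25.5 < 28.5, so S is closer.

S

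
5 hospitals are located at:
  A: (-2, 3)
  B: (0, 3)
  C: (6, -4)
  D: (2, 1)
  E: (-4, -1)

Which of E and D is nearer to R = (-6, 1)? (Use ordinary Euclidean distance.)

E

Compare squared distances:
|RE|² = (-6−(-4))² + (1−(-1))² = 4 + 4 = 8
|RD|² = (-6−2)² + (1−1)² = 64 + 0 = 64
8 < 64, so E is closer.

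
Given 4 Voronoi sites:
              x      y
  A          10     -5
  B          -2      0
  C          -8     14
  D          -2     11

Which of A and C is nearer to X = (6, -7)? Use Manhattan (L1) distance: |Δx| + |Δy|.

d(X,A) = |6−10| + |-7−(-5)| = 4 + 2 = 6
d(X,C) = |6−(-8)| + |-7−14| = 14 + 21 = 35
6 < 35, so A is closer.

A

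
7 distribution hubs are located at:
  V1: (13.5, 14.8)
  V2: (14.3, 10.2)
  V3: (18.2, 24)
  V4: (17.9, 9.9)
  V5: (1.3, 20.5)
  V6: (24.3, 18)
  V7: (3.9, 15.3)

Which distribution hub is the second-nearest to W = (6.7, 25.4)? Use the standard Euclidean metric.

V7

Squared Euclidean distances:
|WV1|² = (6.7−13.5)² + (25.4−14.8)² = 46.24 + 112.36 = 158.6
|WV2|² = (6.7−14.3)² + (25.4−10.2)² = 57.76 + 231.04 = 288.8
|WV3|² = (6.7−18.2)² + (25.4−24)² = 132.25 + 1.96 = 134.21
|WV4|² = (6.7−17.9)² + (25.4−9.9)² = 125.44 + 240.25 = 365.69
|WV5|² = (6.7−1.3)² + (25.4−20.5)² = 29.16 + 24.01 = 53.17
|WV6|² = (6.7−24.3)² + (25.4−18)² = 309.76 + 54.76 = 364.52
|WV7|² = (6.7−3.9)² + (25.4−15.3)² = 7.84 + 102.01 = 109.85
Sorted ascending: V5, V7, V3, … — the second-nearest is V7.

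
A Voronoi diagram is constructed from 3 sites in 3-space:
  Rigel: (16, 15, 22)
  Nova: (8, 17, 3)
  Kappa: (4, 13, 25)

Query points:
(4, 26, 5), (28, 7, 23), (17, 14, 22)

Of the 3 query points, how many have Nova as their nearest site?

1

(4, 26, 5) — d² to each: Rigel:554, Nova:101, Kappa:569 → nearest is Nova
(28, 7, 23) — d² to each: Rigel:209, Nova:900, Kappa:616 → nearest is Rigel
(17, 14, 22) — d² to each: Rigel:2, Nova:451, Kappa:179 → nearest is Rigel
1 of the 3 points has Nova as nearest.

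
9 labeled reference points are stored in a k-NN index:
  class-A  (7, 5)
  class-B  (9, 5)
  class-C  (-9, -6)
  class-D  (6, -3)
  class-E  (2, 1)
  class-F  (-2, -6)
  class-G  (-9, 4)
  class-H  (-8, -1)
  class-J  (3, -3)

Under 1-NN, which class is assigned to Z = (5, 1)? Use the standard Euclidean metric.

class-E

Squared Euclidean distances:
d²(Z, class-A) = (5−7)² + (1−5)² = 4 + 16 = 20
d²(Z, class-B) = (5−9)² + (1−5)² = 16 + 16 = 32
d²(Z, class-C) = (5−(-9))² + (1−(-6))² = 196 + 49 = 245
d²(Z, class-D) = (5−6)² + (1−(-3))² = 1 + 16 = 17
d²(Z, class-E) = (5−2)² + (1−1)² = 9 + 0 = 9
d²(Z, class-F) = (5−(-2))² + (1−(-6))² = 49 + 49 = 98
d²(Z, class-G) = (5−(-9))² + (1−4)² = 196 + 9 = 205
d²(Z, class-H) = (5−(-8))² + (1−(-1))² = 169 + 4 = 173
d²(Z, class-J) = (5−3)² + (1−(-3))² = 4 + 16 = 20
class-E is nearest.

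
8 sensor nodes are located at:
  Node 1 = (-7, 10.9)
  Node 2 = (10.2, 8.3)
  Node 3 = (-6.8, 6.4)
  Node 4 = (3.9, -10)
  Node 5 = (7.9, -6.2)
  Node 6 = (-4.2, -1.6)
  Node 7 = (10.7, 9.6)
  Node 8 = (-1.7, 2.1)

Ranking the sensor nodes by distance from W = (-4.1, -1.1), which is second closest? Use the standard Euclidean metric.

Node 8

Compare squared distances (the ordering matches that of the actual distances):
d²(W, Node 1) = (-4.1−(-7))² + (-1.1−10.9)² = 8.41 + 144 = 152.41
d²(W, Node 2) = (-4.1−10.2)² + (-1.1−8.3)² = 204.49 + 88.36 = 292.85
d²(W, Node 3) = (-4.1−(-6.8))² + (-1.1−6.4)² = 7.29 + 56.25 = 63.54
d²(W, Node 4) = (-4.1−3.9)² + (-1.1−(-10))² = 64 + 79.21 = 143.21
d²(W, Node 5) = (-4.1−7.9)² + (-1.1−(-6.2))² = 144 + 26.01 = 170.01
d²(W, Node 6) = (-4.1−(-4.2))² + (-1.1−(-1.6))² = 0.01 + 0.25 = 0.26
d²(W, Node 7) = (-4.1−10.7)² + (-1.1−9.6)² = 219.04 + 114.49 = 333.53
d²(W, Node 8) = (-4.1−(-1.7))² + (-1.1−2.1)² = 5.76 + 10.24 = 16
Sorted ascending: Node 6, Node 8, Node 3, … — the second-nearest is Node 8.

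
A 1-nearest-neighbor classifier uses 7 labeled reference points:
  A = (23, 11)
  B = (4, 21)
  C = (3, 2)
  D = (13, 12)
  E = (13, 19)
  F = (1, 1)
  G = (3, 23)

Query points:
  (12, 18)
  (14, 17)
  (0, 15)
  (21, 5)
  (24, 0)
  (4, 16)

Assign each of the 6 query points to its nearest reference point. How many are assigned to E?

2

(12, 18) — d² to each: A:170, B:73, C:337, D:37, E:2, F:410, G:106 → nearest is E
(14, 17) — d² to each: A:117, B:116, C:346, D:26, E:5, F:425, G:157 → nearest is E
(0, 15) — d² to each: A:545, B:52, C:178, D:178, E:185, F:197, G:73 → nearest is B
(21, 5) — d² to each: A:40, B:545, C:333, D:113, E:260, F:416, G:648 → nearest is A
(24, 0) — d² to each: A:122, B:841, C:445, D:265, E:482, F:530, G:970 → nearest is A
(4, 16) — d² to each: A:386, B:25, C:197, D:97, E:90, F:234, G:50 → nearest is B
2 of the 6 points have E as nearest.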